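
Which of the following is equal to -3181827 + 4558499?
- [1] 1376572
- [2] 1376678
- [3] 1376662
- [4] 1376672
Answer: 4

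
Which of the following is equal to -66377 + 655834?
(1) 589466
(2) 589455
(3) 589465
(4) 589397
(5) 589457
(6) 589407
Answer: 5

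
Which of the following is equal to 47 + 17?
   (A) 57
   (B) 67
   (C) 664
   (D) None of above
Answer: D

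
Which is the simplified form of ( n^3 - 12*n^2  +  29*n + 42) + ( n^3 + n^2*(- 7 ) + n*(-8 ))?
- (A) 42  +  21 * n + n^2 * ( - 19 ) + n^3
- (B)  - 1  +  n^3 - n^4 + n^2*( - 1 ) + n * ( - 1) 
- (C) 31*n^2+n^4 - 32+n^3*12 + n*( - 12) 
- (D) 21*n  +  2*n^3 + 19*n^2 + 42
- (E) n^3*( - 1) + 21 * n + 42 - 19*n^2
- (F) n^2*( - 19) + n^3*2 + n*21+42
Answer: F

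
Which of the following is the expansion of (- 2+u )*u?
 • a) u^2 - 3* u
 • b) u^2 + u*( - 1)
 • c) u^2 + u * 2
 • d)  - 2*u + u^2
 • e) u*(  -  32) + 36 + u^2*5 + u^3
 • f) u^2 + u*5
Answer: d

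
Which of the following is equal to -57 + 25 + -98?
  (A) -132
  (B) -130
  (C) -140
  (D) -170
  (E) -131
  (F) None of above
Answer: B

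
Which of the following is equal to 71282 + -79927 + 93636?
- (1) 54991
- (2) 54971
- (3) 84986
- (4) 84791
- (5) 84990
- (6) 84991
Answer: 6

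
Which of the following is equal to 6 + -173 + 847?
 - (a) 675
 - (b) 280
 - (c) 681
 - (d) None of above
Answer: d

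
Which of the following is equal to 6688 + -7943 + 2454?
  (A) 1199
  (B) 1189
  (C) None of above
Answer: A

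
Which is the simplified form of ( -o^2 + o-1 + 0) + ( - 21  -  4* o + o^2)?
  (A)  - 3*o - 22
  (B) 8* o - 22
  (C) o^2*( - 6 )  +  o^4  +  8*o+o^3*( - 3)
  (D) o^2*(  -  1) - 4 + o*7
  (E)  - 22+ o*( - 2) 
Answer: A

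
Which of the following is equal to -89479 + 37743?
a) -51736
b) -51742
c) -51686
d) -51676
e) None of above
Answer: a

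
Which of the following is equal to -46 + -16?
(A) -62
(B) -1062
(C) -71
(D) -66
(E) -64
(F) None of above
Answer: A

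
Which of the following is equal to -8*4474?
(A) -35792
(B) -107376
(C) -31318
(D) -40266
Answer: A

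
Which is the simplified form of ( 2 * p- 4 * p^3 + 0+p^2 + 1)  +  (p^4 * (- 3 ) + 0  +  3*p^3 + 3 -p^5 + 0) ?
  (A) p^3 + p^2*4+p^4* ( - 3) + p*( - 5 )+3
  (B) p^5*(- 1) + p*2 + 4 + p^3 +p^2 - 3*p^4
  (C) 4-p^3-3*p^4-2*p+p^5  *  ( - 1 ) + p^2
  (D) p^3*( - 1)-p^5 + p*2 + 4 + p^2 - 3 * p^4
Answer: D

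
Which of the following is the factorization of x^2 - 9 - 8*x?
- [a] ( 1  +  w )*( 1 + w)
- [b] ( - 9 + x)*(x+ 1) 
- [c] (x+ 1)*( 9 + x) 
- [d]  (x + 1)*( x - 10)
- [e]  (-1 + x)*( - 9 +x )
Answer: b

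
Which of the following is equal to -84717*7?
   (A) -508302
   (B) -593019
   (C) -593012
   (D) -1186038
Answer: B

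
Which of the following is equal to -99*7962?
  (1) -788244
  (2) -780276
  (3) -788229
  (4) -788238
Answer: 4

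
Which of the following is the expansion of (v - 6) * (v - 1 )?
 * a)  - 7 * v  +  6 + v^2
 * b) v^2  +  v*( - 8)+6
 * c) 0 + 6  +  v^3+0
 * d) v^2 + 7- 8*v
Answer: a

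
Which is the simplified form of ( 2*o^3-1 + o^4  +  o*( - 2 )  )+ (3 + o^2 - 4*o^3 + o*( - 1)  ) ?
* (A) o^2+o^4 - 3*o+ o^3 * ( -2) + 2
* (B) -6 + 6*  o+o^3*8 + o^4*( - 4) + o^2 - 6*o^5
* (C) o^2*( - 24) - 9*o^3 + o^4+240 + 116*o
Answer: A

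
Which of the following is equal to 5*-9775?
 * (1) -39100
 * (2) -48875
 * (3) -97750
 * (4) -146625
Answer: 2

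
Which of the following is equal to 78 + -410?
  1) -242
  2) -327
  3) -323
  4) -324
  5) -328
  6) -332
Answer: 6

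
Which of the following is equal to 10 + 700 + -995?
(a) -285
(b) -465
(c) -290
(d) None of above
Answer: a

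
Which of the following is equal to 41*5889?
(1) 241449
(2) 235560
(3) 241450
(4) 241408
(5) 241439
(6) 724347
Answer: 1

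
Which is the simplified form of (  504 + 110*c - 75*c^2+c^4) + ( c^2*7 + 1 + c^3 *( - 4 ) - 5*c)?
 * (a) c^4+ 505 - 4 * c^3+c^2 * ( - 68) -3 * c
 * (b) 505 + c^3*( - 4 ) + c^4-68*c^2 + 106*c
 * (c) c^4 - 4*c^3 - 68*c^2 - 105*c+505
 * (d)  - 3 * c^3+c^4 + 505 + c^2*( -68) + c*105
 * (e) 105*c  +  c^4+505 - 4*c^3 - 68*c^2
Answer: e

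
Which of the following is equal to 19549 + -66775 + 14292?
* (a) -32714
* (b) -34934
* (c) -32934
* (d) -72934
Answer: c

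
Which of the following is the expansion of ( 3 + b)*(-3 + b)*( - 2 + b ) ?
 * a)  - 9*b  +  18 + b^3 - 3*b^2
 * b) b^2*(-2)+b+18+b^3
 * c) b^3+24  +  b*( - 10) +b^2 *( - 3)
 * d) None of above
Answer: d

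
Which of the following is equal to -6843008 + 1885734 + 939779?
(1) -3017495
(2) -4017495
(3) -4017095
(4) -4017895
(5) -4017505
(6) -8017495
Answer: 2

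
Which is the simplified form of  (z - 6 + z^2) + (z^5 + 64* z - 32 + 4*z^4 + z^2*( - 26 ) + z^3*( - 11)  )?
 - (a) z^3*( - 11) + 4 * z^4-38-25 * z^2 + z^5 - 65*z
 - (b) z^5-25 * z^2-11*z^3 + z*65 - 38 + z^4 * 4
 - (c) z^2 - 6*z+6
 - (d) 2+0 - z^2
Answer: b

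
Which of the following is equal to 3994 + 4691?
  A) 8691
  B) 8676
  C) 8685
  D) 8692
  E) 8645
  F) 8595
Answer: C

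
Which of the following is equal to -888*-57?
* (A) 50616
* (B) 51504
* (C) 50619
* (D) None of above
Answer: A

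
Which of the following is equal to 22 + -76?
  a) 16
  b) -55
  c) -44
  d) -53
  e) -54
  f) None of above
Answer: e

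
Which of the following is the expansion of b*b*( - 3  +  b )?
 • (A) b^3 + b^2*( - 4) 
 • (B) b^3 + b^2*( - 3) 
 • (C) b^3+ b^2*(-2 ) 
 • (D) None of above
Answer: B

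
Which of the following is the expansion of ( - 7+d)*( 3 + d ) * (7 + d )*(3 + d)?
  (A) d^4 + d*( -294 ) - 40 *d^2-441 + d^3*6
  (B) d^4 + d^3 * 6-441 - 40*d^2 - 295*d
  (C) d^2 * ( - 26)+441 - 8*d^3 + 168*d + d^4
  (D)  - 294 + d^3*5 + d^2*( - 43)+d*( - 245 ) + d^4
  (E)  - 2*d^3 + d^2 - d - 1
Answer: A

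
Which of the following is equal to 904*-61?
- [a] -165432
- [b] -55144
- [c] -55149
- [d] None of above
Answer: b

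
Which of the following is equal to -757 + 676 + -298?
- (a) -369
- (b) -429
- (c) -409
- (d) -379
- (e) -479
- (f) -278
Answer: d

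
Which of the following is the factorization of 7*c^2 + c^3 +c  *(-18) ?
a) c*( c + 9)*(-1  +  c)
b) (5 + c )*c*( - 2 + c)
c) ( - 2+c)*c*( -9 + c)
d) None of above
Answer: d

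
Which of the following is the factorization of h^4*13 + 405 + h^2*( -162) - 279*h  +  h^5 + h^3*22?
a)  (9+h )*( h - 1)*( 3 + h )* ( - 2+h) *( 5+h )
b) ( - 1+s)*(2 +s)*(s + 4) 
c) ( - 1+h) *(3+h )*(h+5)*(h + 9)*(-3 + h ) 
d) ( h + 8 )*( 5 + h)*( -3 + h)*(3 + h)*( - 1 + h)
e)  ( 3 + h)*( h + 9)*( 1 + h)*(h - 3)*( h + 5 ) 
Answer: c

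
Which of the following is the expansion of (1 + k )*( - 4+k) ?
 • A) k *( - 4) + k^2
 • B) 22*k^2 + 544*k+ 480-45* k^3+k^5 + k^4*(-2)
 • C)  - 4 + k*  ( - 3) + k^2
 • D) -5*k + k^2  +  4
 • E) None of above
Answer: C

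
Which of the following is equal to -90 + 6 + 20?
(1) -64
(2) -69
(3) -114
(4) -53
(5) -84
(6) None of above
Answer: 1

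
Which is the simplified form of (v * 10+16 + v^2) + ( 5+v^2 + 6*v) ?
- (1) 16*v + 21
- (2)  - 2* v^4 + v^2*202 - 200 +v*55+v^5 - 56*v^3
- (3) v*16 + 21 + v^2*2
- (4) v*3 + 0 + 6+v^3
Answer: 3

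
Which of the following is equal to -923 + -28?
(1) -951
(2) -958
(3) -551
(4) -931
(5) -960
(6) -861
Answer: 1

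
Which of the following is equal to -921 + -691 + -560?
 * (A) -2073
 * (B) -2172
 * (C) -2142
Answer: B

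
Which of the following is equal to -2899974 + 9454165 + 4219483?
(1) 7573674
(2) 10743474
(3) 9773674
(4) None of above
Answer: 4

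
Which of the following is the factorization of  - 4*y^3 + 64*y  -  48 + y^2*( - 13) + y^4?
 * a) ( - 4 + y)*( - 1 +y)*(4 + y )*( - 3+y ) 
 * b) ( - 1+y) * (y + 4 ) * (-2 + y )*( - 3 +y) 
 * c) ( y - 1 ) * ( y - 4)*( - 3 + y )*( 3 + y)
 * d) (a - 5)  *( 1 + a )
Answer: a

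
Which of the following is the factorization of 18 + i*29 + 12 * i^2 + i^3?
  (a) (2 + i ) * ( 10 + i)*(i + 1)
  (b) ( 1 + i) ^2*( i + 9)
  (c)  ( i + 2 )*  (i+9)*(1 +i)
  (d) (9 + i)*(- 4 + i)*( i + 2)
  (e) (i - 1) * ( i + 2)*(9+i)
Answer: c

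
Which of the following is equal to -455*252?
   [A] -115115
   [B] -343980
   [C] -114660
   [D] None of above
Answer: C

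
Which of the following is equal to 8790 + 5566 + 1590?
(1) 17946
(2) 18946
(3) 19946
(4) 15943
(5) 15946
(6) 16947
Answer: 5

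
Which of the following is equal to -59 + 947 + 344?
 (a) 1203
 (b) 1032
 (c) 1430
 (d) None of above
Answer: d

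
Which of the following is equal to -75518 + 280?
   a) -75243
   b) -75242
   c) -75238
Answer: c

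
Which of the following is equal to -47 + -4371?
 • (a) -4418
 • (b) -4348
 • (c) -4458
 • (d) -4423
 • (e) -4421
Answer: a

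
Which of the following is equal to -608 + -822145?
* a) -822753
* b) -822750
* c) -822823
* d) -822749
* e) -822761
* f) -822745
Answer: a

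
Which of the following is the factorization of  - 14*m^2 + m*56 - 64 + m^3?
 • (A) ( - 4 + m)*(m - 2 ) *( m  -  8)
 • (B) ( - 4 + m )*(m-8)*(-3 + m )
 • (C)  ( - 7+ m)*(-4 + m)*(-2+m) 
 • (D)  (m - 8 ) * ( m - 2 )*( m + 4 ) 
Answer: A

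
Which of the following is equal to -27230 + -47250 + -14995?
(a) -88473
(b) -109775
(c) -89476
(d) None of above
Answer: d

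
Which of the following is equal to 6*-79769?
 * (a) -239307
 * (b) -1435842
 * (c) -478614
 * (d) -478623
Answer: c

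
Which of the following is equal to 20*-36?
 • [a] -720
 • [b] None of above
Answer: a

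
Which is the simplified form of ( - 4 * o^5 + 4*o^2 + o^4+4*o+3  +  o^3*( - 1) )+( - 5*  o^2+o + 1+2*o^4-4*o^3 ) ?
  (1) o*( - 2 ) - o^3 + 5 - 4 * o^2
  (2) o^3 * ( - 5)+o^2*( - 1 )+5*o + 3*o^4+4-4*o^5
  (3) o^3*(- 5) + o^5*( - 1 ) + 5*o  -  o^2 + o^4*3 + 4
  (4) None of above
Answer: 2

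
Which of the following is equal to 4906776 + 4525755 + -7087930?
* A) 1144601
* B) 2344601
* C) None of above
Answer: B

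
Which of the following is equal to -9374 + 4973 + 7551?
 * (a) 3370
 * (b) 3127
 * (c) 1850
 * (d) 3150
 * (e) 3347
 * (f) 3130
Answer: d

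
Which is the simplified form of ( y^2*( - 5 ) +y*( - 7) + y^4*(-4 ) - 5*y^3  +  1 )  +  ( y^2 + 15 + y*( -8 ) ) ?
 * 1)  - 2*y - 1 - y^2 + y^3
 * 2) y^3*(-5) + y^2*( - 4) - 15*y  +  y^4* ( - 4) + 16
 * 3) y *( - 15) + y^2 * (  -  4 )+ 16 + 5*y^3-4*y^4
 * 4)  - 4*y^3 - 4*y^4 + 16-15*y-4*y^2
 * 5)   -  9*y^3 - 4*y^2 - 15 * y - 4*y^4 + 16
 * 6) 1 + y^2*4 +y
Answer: 2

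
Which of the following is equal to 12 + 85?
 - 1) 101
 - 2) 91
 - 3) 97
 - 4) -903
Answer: 3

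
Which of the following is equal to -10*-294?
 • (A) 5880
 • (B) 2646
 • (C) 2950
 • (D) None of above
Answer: D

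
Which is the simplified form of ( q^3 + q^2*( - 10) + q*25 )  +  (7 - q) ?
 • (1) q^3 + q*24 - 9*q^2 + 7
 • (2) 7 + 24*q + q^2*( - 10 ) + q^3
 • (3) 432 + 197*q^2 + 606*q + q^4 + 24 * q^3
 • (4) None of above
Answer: 2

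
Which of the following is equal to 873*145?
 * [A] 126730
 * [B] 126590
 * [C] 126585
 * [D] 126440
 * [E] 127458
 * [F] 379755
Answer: C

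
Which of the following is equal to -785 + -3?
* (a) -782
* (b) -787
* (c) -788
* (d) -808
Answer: c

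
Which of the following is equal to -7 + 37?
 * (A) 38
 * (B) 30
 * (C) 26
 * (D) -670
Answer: B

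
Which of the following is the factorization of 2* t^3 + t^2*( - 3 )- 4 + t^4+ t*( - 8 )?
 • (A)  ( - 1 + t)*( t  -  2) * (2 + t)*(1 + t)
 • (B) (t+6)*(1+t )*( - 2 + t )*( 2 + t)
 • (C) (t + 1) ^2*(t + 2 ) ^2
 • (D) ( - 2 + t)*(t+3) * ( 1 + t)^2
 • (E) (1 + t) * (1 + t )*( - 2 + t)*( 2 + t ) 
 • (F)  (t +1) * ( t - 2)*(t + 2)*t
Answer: E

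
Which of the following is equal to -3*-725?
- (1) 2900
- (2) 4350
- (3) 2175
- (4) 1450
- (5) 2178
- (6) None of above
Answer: 3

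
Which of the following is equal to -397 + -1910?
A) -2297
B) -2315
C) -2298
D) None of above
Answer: D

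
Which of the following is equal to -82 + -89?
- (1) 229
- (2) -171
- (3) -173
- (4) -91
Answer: 2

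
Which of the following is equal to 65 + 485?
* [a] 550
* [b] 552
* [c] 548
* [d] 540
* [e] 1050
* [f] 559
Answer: a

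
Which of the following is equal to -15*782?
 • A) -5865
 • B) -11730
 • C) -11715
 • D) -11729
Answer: B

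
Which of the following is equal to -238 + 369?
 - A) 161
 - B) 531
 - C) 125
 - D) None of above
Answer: D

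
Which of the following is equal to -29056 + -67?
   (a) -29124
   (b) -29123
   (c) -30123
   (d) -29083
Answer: b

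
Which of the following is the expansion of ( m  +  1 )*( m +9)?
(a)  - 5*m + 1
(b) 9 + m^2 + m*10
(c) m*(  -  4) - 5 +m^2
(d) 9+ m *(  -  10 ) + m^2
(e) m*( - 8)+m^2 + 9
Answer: b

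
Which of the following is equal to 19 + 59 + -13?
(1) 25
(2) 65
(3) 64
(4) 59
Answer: 2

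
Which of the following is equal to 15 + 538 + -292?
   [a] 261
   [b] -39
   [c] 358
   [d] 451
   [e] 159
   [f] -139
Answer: a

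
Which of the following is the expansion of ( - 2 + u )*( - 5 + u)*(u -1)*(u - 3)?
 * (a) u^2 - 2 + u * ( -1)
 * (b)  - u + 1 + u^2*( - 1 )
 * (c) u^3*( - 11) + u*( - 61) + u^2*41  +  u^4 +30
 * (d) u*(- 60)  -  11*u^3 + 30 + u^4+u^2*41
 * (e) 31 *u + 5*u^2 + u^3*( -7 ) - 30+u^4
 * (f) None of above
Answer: c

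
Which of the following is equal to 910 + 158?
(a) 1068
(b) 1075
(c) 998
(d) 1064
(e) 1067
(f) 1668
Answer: a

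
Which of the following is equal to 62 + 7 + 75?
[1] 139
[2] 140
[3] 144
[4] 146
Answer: 3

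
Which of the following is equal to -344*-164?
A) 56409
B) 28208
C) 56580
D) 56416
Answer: D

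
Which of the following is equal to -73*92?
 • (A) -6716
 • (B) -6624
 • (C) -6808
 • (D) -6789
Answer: A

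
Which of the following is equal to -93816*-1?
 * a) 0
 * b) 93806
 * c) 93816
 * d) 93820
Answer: c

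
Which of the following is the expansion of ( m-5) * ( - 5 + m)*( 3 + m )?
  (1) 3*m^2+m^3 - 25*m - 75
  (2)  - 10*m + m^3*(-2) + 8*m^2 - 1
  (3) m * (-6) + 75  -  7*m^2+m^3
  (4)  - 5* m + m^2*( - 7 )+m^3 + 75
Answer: 4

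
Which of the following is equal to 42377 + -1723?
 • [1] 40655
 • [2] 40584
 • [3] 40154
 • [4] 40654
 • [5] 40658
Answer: 4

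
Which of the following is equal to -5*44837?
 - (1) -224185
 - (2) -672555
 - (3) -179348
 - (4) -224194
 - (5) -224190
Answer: 1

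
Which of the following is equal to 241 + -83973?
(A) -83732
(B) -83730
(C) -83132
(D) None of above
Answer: A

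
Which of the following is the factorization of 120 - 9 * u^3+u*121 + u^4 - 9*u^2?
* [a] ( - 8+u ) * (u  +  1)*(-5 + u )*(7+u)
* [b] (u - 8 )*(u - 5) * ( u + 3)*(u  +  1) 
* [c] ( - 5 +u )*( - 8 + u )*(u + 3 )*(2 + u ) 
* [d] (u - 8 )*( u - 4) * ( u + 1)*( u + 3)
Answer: b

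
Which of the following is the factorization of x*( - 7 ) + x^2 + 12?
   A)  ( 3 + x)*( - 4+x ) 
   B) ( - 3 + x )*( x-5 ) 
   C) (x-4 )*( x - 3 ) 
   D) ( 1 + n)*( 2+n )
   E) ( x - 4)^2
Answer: C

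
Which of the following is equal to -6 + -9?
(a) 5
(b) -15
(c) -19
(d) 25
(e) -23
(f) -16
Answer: b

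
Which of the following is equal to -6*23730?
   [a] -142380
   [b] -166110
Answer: a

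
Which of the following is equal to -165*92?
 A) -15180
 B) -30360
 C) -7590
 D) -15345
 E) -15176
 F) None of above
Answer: A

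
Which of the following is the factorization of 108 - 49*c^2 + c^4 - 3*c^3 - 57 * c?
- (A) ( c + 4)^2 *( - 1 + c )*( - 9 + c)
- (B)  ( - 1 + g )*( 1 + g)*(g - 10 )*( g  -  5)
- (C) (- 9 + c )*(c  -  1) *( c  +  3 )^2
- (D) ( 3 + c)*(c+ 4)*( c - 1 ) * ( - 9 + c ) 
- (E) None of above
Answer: D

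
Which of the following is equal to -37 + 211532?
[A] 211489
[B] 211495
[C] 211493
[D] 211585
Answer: B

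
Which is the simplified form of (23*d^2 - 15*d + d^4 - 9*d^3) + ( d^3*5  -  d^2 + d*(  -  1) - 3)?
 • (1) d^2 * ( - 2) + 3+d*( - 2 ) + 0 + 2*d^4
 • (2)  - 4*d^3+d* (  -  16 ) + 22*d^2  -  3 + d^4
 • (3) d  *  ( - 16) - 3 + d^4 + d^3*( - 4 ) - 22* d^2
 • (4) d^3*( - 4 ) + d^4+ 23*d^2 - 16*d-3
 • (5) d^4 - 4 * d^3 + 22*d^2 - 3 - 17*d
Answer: 2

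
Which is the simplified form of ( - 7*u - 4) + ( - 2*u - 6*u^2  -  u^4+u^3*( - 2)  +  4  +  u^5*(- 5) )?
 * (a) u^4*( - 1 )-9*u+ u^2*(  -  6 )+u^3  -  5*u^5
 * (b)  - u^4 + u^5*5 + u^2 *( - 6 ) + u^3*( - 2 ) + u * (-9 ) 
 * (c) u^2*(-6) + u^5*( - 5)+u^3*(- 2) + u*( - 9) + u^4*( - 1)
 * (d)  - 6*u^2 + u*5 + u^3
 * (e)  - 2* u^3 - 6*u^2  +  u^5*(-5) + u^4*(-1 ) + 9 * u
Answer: c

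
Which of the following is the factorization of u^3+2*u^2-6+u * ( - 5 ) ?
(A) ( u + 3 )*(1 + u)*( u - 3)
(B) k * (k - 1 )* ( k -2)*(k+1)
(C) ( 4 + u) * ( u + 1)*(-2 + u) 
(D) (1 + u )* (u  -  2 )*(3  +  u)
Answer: D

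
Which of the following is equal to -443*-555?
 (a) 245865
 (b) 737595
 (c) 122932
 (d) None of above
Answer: a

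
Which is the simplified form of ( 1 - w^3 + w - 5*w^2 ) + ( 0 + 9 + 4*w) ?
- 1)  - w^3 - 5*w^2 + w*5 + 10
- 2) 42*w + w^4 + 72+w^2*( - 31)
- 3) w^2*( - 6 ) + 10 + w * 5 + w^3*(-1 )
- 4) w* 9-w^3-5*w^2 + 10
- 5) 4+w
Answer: 1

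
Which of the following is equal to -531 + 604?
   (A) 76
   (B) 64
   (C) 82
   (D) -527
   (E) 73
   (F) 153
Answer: E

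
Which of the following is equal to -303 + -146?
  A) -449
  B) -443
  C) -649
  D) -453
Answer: A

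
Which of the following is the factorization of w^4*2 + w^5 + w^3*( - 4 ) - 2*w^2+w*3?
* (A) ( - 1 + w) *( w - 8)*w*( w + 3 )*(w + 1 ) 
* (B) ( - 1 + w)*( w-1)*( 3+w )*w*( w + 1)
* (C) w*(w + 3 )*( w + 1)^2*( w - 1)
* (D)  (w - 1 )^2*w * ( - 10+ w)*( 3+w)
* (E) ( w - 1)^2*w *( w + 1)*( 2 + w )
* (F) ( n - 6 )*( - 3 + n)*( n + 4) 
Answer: B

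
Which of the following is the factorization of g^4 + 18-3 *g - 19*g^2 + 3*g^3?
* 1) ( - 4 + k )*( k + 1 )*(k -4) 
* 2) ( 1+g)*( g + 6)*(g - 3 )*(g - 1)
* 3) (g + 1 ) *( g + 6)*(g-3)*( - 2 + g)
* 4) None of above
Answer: 2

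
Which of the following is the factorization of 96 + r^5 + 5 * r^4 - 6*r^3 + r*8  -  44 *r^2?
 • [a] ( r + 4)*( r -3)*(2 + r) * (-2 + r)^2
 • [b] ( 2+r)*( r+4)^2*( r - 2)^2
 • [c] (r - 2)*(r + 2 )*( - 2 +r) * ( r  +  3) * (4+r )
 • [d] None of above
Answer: c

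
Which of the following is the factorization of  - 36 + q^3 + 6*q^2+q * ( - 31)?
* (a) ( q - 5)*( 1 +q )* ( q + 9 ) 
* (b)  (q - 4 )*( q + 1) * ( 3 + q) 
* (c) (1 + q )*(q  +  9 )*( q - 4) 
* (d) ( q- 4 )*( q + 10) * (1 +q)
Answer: c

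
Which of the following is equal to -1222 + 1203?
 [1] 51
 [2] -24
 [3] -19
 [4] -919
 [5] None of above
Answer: 3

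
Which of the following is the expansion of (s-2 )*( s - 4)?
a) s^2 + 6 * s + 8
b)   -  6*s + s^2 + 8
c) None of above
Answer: b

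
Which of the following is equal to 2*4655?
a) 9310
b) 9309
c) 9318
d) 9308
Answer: a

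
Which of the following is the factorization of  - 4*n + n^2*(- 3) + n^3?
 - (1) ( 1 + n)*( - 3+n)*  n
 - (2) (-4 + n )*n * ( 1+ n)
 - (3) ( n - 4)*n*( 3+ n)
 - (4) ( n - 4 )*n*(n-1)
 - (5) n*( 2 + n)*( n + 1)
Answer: 2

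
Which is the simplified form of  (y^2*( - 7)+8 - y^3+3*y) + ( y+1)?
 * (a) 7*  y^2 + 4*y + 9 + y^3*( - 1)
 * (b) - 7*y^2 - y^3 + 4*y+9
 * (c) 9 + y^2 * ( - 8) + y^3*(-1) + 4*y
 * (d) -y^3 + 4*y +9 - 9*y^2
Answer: b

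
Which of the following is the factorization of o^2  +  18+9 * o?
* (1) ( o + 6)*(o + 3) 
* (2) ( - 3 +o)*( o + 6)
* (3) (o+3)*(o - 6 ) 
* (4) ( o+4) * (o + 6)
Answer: 1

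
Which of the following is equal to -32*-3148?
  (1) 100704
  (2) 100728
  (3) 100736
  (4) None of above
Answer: 3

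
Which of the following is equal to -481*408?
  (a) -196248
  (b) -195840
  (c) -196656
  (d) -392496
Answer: a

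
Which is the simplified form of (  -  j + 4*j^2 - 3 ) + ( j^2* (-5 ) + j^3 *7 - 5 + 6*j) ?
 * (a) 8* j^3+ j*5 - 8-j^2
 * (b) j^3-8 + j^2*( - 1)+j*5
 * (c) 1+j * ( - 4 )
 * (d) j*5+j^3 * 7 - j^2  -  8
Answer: d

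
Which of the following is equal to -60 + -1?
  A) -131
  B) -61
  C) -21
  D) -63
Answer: B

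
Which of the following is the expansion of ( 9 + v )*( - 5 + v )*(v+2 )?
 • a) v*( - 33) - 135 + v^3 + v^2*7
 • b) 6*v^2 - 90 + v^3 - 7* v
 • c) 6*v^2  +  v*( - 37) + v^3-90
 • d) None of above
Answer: c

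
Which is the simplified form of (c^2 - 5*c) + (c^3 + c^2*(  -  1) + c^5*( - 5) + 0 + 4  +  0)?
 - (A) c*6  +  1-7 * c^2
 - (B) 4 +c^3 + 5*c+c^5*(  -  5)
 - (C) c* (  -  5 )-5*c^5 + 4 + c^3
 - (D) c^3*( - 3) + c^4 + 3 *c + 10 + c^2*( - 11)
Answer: C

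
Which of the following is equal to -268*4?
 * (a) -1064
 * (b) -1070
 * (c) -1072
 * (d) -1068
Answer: c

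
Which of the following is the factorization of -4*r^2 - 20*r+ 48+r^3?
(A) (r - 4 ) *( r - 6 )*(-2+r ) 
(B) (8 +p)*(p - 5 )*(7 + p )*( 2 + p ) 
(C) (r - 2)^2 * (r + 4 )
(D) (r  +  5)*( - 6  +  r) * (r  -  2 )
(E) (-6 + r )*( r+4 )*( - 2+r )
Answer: E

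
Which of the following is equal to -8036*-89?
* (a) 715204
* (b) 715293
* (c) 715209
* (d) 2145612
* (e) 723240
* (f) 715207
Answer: a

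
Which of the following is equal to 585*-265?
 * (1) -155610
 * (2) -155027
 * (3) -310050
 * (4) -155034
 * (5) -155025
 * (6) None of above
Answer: 5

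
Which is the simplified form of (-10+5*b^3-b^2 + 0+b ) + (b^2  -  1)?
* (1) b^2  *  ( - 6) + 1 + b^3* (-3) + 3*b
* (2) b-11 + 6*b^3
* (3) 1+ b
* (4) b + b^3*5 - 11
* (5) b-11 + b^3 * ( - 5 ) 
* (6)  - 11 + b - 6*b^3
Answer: 4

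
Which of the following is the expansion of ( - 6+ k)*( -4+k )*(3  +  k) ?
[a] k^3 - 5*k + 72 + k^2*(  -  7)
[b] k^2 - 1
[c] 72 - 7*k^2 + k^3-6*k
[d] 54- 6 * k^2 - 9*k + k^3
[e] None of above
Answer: c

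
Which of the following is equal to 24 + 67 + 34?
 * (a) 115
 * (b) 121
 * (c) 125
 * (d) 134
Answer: c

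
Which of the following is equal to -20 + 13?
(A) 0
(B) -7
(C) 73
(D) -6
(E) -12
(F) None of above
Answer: B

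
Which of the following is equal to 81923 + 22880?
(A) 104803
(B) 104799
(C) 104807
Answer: A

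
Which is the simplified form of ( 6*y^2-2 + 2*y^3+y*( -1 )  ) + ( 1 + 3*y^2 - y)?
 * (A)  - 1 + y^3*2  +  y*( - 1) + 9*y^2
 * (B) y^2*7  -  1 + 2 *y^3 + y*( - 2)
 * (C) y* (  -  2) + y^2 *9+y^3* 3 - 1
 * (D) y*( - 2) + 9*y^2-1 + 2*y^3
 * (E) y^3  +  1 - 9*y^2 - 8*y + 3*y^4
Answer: D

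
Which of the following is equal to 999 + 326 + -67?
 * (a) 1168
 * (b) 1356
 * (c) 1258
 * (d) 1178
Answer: c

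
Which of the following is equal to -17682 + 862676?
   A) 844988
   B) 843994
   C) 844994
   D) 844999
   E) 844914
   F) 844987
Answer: C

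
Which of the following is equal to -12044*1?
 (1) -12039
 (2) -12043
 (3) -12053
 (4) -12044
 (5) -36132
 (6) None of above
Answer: 4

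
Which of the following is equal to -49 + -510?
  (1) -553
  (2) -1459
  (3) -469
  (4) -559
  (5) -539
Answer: 4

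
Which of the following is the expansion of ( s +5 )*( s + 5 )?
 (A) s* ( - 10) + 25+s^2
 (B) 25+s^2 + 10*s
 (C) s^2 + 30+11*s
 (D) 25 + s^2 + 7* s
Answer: B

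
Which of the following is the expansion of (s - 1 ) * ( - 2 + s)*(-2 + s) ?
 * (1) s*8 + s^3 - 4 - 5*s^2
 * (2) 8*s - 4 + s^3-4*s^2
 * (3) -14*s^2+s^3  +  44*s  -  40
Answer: 1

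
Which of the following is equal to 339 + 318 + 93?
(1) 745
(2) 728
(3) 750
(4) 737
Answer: 3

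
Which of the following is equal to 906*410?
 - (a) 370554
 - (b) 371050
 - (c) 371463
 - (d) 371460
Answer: d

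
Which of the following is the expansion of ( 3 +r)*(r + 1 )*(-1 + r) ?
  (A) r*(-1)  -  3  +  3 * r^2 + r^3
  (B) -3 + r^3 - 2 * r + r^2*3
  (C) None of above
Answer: A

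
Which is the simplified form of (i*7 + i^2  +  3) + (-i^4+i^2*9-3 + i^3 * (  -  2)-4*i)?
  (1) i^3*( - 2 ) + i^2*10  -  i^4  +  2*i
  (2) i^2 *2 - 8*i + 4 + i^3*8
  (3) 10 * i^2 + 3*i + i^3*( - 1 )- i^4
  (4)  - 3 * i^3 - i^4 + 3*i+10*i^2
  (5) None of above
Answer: 5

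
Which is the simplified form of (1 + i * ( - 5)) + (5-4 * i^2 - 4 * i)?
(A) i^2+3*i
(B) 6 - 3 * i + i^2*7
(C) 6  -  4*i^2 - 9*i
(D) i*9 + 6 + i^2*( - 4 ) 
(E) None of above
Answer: C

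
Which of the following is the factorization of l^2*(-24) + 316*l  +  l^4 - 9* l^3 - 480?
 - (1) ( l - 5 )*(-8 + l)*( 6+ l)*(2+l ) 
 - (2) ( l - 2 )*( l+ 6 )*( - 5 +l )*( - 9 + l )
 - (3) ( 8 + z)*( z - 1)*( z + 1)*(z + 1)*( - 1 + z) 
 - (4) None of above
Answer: 4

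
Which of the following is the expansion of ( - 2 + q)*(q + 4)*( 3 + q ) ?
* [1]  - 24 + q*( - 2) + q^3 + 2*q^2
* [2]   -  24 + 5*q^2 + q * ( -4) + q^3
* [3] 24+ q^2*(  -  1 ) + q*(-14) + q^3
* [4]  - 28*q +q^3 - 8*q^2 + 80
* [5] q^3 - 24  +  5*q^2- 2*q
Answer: 5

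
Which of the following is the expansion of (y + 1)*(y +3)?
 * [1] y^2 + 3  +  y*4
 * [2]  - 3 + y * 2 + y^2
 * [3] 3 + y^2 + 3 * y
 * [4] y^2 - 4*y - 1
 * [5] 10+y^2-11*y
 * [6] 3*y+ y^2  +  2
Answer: 1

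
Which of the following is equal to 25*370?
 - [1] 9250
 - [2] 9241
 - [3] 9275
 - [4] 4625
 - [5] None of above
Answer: 1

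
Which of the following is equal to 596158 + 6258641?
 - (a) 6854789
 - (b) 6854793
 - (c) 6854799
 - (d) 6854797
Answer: c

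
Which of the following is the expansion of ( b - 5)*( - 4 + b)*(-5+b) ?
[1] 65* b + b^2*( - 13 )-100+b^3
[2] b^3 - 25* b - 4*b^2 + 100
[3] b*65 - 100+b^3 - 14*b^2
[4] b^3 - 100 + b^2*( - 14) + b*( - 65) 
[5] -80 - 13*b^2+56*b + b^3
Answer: 3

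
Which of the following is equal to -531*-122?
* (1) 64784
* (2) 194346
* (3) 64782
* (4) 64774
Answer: 3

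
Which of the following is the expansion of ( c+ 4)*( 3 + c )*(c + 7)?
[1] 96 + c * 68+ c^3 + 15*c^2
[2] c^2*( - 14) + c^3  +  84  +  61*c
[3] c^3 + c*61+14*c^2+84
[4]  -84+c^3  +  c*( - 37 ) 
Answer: 3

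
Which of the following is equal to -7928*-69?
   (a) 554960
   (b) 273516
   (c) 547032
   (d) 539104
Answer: c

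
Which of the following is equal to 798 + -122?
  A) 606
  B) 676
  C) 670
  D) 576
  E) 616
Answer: B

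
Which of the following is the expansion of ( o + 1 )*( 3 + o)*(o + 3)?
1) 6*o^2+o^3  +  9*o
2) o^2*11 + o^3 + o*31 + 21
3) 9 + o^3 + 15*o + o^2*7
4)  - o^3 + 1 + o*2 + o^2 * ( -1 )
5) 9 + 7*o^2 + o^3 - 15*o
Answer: 3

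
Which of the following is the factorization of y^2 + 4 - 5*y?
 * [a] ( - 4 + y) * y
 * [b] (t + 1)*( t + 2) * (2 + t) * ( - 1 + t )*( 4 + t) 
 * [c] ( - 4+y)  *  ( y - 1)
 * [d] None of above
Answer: c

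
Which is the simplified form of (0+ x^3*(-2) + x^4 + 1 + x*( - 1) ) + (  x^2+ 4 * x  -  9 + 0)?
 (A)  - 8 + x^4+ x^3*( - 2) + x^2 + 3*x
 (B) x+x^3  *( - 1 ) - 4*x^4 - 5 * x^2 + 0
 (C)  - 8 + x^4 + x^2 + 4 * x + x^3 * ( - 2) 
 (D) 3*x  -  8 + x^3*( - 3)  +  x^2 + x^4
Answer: A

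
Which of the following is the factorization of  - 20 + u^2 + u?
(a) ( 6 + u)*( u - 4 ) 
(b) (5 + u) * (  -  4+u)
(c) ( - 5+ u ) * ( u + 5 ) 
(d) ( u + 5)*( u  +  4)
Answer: b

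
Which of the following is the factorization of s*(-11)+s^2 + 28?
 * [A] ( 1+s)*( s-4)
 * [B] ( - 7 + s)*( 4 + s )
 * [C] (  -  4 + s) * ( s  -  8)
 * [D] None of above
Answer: D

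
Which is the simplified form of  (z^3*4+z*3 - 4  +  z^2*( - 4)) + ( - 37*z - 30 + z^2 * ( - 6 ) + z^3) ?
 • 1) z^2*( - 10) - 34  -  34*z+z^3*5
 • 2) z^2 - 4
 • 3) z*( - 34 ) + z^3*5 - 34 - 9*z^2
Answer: 1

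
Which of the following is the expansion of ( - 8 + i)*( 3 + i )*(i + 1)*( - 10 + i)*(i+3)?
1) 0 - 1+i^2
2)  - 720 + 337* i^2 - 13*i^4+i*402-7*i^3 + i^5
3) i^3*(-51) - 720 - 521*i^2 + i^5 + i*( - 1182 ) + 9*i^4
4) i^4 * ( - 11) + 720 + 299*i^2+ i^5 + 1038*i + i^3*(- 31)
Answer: 4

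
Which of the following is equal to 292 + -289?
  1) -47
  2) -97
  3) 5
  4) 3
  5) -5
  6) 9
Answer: 4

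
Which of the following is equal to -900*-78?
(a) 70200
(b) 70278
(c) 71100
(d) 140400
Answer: a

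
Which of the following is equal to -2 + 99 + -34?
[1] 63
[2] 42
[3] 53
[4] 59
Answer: 1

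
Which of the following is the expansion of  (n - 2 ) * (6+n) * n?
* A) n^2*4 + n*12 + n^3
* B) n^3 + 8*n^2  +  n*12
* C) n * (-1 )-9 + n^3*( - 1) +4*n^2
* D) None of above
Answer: D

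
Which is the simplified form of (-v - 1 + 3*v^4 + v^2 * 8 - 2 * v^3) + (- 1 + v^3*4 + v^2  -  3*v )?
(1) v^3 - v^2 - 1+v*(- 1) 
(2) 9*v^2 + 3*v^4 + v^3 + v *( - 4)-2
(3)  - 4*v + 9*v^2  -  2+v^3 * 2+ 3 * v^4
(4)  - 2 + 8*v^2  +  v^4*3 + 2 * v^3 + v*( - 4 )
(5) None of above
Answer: 3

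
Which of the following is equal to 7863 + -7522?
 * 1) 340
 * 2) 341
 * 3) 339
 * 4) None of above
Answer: 2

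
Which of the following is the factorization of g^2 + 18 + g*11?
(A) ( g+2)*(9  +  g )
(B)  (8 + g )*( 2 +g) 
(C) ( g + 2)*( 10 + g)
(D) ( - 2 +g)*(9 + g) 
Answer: A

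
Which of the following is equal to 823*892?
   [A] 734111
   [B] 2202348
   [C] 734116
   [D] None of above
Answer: C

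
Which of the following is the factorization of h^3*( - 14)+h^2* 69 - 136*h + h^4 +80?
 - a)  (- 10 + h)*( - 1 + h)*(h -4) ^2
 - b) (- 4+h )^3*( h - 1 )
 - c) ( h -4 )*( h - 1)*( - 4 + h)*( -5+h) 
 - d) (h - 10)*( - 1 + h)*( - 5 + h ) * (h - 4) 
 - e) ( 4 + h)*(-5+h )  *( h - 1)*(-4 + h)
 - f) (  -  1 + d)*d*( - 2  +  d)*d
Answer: c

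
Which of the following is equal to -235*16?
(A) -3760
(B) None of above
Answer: A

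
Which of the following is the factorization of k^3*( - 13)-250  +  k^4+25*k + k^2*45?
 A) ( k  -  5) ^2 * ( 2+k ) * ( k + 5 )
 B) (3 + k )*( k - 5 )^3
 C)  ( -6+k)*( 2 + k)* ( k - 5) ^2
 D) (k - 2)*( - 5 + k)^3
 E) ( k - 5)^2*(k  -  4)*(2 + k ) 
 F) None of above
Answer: F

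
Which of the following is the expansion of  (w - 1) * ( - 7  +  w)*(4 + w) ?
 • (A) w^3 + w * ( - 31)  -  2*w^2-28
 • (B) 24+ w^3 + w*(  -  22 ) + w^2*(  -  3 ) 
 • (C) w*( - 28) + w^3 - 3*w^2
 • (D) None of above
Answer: D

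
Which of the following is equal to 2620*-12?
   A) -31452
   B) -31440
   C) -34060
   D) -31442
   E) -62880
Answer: B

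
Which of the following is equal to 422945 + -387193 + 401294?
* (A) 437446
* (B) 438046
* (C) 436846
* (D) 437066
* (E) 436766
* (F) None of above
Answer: F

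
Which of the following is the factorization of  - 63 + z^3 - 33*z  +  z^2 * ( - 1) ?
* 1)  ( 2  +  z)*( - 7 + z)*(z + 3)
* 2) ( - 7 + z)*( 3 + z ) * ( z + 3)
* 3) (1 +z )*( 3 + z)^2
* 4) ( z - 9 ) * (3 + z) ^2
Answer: 2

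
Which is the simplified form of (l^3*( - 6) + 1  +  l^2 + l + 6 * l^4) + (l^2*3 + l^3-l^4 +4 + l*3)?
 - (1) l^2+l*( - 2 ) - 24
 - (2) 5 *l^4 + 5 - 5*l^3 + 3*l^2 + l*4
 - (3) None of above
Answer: 3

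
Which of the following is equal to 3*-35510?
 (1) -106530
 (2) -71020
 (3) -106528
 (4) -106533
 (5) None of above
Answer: 1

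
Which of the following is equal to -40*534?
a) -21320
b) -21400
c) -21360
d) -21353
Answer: c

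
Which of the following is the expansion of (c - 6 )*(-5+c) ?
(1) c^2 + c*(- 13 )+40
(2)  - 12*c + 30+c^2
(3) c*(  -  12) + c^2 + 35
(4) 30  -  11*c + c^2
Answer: 4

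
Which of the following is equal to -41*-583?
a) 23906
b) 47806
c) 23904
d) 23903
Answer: d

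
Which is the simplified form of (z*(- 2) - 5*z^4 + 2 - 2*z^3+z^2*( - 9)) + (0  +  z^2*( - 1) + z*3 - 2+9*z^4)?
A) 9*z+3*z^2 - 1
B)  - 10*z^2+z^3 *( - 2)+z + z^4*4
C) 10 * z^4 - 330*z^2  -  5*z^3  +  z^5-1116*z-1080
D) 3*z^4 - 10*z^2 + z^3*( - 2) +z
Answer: B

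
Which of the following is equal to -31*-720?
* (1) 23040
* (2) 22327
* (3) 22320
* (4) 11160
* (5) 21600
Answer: 3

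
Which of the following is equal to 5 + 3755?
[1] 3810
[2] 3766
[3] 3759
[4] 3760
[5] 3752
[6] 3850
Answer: 4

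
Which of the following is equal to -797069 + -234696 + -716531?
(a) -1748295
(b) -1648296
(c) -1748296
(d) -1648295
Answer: c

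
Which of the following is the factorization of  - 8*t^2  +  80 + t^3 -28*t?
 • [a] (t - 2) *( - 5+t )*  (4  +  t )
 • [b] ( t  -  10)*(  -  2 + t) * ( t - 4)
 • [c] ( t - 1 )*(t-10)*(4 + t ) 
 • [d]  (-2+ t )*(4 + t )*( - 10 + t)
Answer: d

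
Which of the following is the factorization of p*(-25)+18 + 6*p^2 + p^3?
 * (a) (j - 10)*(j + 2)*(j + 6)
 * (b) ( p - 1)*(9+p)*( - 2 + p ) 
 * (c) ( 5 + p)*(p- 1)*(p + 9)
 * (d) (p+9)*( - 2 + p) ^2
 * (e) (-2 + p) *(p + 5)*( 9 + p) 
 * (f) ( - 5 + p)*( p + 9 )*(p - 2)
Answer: b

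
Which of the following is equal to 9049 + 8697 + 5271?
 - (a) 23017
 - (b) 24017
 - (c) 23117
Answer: a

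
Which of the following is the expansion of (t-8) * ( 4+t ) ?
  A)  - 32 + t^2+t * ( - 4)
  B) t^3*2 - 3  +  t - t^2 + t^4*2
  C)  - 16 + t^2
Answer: A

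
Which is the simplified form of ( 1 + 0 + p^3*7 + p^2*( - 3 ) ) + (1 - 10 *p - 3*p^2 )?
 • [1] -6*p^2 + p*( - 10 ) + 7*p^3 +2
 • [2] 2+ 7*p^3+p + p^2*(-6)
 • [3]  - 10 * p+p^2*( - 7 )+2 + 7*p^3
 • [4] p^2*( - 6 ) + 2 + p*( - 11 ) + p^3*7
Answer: 1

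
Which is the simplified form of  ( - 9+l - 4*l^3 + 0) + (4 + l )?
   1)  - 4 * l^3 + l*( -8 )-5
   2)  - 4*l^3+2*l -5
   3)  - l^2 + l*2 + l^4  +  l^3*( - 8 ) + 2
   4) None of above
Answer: 2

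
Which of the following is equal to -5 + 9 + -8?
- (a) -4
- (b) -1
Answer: a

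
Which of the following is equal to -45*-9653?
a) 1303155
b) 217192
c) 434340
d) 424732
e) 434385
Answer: e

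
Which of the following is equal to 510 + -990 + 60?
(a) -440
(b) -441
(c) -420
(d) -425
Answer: c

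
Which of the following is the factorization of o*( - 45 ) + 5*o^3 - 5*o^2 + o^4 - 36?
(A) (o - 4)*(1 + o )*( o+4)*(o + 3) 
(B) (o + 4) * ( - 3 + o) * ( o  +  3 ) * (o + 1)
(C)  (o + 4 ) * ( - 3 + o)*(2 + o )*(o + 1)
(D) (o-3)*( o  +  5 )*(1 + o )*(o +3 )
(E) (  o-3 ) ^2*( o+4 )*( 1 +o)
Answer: B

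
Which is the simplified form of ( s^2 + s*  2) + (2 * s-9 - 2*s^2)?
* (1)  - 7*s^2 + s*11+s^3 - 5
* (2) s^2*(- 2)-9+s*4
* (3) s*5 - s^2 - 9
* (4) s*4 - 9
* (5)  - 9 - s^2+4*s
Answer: 5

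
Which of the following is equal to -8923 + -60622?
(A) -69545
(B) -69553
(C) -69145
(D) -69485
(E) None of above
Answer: A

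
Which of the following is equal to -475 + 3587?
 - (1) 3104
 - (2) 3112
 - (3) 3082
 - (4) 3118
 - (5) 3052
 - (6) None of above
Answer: 2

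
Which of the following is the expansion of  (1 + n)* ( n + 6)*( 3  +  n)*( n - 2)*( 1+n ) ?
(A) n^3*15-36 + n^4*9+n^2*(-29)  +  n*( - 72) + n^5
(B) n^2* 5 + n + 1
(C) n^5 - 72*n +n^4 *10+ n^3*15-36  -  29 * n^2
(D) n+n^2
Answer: A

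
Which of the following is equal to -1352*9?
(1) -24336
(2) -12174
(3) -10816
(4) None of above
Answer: 4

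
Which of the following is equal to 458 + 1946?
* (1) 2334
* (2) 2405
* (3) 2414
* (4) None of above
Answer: 4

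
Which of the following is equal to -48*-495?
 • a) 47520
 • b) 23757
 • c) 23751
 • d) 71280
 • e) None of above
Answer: e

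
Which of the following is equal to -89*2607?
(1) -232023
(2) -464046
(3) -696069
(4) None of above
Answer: 1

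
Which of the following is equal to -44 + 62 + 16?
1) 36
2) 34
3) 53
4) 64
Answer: 2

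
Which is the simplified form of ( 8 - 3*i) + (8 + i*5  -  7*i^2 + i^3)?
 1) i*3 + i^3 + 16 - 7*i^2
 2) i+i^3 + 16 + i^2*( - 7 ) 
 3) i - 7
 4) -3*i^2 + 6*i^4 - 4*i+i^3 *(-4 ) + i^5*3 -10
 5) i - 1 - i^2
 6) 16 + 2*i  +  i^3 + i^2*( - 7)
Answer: 6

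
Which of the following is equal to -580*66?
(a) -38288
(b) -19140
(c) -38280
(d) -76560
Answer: c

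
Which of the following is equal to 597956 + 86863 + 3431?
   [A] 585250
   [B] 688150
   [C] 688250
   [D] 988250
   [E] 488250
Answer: C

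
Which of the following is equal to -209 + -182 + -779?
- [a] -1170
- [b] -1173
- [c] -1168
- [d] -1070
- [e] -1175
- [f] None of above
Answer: a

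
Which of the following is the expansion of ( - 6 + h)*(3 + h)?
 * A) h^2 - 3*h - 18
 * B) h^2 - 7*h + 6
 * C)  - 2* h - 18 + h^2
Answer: A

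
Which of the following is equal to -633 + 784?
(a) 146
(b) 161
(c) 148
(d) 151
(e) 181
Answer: d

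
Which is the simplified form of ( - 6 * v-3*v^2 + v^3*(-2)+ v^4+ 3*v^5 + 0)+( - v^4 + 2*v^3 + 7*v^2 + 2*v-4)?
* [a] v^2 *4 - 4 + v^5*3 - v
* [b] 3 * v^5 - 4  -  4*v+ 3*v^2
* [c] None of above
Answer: c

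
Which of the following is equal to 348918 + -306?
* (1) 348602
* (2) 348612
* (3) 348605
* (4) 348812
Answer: 2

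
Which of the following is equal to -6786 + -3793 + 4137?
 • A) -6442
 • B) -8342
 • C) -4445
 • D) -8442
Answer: A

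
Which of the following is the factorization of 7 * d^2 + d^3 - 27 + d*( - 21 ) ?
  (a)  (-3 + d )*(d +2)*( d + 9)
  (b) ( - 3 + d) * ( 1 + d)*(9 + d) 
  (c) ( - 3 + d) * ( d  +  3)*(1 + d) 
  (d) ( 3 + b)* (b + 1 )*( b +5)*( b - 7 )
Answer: b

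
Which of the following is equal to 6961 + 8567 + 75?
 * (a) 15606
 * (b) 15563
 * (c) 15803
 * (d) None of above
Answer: d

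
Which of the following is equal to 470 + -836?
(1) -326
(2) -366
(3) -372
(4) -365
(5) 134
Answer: 2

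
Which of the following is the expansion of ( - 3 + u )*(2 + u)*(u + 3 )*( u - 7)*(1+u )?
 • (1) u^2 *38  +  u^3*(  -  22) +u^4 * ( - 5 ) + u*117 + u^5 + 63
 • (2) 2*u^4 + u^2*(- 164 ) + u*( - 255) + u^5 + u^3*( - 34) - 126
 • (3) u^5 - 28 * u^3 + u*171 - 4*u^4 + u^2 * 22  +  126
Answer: 3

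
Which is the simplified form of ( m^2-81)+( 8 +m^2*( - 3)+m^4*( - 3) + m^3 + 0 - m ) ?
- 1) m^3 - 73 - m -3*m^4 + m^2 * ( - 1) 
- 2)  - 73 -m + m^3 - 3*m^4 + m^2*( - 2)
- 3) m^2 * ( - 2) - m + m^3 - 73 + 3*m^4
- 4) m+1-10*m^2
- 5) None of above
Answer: 2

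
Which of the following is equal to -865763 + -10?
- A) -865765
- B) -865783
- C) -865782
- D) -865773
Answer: D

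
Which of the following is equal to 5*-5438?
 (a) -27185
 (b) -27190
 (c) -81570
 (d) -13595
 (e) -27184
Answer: b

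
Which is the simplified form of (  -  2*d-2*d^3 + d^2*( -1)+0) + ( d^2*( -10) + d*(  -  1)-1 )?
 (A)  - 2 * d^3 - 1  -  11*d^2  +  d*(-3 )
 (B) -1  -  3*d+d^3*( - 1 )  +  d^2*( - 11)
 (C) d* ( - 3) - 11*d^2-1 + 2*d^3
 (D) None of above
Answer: A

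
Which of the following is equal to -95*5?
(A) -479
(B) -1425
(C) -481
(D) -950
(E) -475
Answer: E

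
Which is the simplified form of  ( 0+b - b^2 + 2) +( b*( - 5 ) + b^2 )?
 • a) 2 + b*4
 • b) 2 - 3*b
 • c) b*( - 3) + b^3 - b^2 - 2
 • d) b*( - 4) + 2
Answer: d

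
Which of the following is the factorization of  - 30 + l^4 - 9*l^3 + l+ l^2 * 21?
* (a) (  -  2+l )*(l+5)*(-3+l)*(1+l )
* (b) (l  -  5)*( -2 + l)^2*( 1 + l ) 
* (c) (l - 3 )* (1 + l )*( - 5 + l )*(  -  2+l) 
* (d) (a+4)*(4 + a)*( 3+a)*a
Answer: c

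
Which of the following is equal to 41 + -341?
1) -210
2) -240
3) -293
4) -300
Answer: 4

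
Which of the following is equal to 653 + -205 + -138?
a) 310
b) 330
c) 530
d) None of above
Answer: a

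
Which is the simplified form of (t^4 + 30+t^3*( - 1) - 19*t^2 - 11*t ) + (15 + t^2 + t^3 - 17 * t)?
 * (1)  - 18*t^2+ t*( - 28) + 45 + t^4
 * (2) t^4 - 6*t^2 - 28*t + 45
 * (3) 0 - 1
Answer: 1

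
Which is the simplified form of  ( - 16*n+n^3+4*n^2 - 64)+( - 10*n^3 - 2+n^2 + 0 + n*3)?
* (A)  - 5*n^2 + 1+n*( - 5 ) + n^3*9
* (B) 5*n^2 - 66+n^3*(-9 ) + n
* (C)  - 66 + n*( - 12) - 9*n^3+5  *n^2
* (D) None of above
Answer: D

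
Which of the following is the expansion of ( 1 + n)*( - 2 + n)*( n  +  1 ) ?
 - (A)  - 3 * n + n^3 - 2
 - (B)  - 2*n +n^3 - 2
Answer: A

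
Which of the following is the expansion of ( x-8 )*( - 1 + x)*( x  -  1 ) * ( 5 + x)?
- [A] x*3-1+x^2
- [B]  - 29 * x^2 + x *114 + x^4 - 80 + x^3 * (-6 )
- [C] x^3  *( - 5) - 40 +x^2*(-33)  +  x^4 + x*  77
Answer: C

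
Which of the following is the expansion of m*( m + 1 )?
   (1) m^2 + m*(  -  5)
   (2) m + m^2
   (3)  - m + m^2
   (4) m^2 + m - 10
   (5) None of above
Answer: 2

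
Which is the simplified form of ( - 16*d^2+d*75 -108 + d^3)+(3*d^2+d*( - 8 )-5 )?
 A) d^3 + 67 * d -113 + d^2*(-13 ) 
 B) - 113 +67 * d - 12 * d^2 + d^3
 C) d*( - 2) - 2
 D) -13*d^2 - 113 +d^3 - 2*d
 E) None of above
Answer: A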